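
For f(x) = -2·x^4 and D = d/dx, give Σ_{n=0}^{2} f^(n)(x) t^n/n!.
2 x^{2} \left(- 6 t^{2} - 4 t x - x^{2}\right)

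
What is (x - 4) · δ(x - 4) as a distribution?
0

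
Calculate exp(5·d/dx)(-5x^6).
- 5 x^{6} - 150 x^{5} - 1875 x^{4} - 12500 x^{3} - 46875 x^{2} - 93750 x - 78125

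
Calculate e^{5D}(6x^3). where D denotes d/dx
6 x^{3} + 90 x^{2} + 450 x + 750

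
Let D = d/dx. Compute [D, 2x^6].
12 x^{5}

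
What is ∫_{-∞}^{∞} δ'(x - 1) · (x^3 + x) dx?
-4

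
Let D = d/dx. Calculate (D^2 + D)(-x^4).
4 x^{2} \left(- x - 3\right)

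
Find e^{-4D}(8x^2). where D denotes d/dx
8 x^{2} - 64 x + 128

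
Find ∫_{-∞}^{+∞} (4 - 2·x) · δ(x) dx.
4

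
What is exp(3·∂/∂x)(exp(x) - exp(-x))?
2 \sinh{\left(x + 3 \right)}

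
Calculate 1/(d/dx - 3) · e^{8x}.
\frac{e^{8 x}}{5}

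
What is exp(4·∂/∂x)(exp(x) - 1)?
e^{x + 4} - 1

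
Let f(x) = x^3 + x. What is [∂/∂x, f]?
3 x^{2} + 1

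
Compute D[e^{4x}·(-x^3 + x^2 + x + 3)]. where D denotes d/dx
\left(- 4 x^{3} + x^{2} + 6 x + 13\right) e^{4 x}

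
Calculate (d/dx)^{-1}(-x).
- \frac{x^{2}}{2}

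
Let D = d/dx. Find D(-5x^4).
- 20 x^{3}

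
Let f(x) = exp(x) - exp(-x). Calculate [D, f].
2 \cosh{\left(x \right)}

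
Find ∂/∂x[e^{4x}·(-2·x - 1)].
\left(- 8 x - 6\right) e^{4 x}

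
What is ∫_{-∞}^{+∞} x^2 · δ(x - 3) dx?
9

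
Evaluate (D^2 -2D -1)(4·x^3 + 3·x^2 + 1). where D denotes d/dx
- 4 x^{3} - 27 x^{2} + 12 x + 5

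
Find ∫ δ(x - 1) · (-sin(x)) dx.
- \sin{\left(1 \right)}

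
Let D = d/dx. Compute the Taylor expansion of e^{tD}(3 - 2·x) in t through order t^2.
- 2 t - 2 x + 3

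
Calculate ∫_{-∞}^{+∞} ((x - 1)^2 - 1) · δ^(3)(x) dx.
0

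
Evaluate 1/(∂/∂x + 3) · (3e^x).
\frac{3 e^{x}}{4}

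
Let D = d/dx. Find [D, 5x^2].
10 x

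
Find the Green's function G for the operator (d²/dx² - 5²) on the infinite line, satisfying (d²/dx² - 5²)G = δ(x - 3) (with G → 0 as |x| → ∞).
-\frac{e^{-5|x - 3|}}{10}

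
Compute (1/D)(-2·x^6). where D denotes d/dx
- \frac{2 x^{7}}{7}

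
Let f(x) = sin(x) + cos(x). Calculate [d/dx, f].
- \sin{\left(x \right)} + \cos{\left(x \right)}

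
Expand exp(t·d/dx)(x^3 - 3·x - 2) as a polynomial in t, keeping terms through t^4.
t^{3} + 3 t^{2} x + 3 t \left(x^{2} - 1\right) + x^{3} - 3 x - 2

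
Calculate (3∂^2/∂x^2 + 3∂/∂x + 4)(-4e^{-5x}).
- 256 e^{- 5 x}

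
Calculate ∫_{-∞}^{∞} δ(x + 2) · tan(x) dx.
- \tan{\left(2 \right)}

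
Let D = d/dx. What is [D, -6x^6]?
- 36 x^{5}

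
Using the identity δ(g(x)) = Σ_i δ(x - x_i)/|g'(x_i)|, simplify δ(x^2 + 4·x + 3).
\frac{\delta(x + 1) + \delta(x + 3)}{2}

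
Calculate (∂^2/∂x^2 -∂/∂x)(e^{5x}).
20 e^{5 x}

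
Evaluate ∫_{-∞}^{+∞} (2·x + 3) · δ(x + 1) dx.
1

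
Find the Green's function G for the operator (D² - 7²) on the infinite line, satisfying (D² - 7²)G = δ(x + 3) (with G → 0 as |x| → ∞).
-\frac{e^{-7|x + 3|}}{14}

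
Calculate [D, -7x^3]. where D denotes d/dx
- 21 x^{2}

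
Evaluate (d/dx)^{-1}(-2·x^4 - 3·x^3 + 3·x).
- \frac{2 x^{5}}{5} - \frac{3 x^{4}}{4} + \frac{3 x^{2}}{2}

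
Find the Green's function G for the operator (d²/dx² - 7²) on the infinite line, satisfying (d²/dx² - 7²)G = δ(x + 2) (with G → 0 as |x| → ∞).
-\frac{e^{-7|x + 2|}}{14}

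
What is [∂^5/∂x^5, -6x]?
-30\frac{d^{4}}{dx^{4}}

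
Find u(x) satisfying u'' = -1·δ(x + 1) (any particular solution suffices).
-\frac{|x + 1|}{2}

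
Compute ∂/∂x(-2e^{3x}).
- 6 e^{3 x}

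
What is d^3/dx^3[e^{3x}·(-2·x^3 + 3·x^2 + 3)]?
\left(- 54 x^{3} - 81 x^{2} + 54 x + 123\right) e^{3 x}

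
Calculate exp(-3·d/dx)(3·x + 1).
3 x - 8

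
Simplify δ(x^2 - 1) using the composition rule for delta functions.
\frac{\delta(x - 1) + \delta(x + 1)}{2}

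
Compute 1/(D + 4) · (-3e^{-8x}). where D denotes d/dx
\frac{3 e^{- 8 x}}{4}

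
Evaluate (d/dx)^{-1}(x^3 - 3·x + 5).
\frac{x^{4}}{4} - \frac{3 x^{2}}{2} + 5 x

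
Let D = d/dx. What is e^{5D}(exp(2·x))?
e^{2 x + 10}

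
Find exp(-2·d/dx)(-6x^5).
- 6 x^{5} + 60 x^{4} - 240 x^{3} + 480 x^{2} - 480 x + 192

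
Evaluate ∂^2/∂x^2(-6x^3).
- 36 x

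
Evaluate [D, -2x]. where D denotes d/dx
-2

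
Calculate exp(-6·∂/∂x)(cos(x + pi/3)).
\cos{\left(x - 6 + \frac{\pi}{3} \right)}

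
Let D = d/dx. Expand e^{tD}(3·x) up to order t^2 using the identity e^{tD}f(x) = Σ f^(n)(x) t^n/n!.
3 t + 3 x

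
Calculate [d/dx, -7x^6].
- 42 x^{5}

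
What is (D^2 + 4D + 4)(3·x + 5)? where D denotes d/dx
12 x + 32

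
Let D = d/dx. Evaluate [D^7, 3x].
21D^{6}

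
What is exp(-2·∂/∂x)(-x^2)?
- x^{2} + 4 x - 4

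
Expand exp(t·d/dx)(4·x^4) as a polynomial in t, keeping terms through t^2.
4 x^{2} \left(6 t^{2} + 4 t x + x^{2}\right)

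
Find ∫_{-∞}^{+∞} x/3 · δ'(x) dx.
- \frac{1}{3}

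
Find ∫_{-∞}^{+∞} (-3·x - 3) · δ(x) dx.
-3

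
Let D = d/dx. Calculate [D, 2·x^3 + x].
6 x^{2} + 1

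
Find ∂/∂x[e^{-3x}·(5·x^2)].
5 x \left(2 - 3 x\right) e^{- 3 x}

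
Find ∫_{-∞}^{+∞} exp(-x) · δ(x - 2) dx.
e^{-2}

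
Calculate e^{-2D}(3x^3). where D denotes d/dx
3 x^{3} - 18 x^{2} + 36 x - 24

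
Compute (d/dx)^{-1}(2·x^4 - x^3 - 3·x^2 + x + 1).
\frac{2 x^{5}}{5} - \frac{x^{4}}{4} - x^{3} + \frac{x^{2}}{2} + x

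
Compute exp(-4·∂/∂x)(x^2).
x^{2} - 8 x + 16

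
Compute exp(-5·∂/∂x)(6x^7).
6 x^{7} - 210 x^{6} + 3150 x^{5} - 26250 x^{4} + 131250 x^{3} - 393750 x^{2} + 656250 x - 468750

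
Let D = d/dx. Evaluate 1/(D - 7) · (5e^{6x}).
- 5 e^{6 x}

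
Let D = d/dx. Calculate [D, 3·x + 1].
3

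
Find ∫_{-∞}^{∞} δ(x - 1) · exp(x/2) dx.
e^{\frac{1}{2}}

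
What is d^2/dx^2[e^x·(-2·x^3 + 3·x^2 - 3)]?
\left(- 2 x^{3} - 9 x^{2} + 3\right) e^{x}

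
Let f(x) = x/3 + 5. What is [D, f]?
\frac{1}{3}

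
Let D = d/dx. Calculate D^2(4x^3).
24 x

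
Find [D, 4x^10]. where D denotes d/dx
40 x^{9}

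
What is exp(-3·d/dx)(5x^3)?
5 x^{3} - 45 x^{2} + 135 x - 135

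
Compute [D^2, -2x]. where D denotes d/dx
-4D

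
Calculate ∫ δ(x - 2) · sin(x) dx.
\sin{\left(2 \right)}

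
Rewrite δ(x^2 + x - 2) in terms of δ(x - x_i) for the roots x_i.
\frac{\delta(x - 1) + \delta(x + 2)}{3}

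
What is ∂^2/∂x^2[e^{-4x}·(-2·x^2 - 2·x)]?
4 \left(3 - 8 x^{2}\right) e^{- 4 x}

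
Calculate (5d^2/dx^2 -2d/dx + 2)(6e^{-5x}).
822 e^{- 5 x}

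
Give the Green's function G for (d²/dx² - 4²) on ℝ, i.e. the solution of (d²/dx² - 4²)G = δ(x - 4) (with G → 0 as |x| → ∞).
-\frac{e^{-4|x - 4|}}{8}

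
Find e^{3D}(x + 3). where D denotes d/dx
x + 6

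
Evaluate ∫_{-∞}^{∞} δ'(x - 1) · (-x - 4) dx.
1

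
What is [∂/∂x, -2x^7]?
- 14 x^{6}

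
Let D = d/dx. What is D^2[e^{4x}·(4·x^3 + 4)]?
\left(64 x^{3} + 96 x^{2} + 24 x + 64\right) e^{4 x}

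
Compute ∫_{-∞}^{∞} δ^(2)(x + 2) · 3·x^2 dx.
6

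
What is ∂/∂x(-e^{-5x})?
5 e^{- 5 x}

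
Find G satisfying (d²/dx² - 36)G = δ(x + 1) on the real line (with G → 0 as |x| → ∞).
-\frac{e^{-6|x + 1|}}{12}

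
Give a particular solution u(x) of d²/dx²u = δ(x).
\frac{|x|}{2}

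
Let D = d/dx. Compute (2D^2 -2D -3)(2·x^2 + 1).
- 6 x^{2} - 8 x + 5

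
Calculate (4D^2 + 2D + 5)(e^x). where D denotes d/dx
11 e^{x}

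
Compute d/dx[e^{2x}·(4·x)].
\left(8 x + 4\right) e^{2 x}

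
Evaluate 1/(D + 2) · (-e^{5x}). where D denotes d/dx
- \frac{e^{5 x}}{7}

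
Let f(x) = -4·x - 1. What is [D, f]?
-4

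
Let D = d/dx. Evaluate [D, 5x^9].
45 x^{8}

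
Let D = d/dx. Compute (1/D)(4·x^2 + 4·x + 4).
\frac{4 x^{3}}{3} + 2 x^{2} + 4 x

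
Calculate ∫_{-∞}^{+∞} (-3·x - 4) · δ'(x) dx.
3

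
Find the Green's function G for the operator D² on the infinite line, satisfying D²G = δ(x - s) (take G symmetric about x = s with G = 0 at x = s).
\frac{|x - s|}{2}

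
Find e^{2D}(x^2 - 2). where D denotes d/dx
x^{2} + 4 x + 2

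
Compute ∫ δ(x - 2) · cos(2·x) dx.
\cos{\left(4 \right)}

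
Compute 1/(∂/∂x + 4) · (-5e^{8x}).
- \frac{5 e^{8 x}}{12}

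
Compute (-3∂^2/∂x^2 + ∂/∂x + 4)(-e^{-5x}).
76 e^{- 5 x}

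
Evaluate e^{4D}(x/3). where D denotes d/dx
\frac{x}{3} + \frac{4}{3}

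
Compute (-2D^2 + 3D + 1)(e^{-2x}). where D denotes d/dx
- 13 e^{- 2 x}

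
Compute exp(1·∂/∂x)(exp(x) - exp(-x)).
2 \sinh{\left(x + 1 \right)}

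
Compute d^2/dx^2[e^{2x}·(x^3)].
2 x \left(2 x^{2} + 6 x + 3\right) e^{2 x}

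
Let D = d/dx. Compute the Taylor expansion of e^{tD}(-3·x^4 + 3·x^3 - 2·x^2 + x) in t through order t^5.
- 3 t^{4} - t^{3} \left(12 x - 3\right) - t^{2} \left(18 x^{2} - 9 x + 2\right) - t \left(12 x^{3} - 9 x^{2} + 4 x - 1\right) - 3 x^{4} + 3 x^{3} - 2 x^{2} + x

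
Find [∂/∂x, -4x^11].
- 44 x^{10}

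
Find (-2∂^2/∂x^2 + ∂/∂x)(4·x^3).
12 x \left(x - 4\right)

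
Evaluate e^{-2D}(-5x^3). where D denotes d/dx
- 5 x^{3} + 30 x^{2} - 60 x + 40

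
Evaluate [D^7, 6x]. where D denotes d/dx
42D^{6}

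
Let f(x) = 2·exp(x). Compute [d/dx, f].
2 e^{x}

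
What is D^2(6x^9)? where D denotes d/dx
432 x^{7}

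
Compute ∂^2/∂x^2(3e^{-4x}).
48 e^{- 4 x}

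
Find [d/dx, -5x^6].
- 30 x^{5}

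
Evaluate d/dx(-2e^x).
- 2 e^{x}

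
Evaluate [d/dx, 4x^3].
12 x^{2}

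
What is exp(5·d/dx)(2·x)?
2 x + 10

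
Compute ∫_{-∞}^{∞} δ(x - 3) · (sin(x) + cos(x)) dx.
\cos{\left(3 \right)} + \sin{\left(3 \right)}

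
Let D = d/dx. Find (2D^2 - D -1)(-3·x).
3 x + 3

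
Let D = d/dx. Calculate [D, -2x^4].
- 8 x^{3}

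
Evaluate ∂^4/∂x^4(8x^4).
192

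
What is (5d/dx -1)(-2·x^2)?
2 x \left(x - 10\right)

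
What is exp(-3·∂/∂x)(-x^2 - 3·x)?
x \left(3 - x\right)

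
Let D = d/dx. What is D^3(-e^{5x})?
- 125 e^{5 x}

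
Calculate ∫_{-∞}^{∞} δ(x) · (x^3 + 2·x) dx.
0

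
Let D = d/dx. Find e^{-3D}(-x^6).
- x^{6} + 18 x^{5} - 135 x^{4} + 540 x^{3} - 1215 x^{2} + 1458 x - 729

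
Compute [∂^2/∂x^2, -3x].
-6\frac{d}{dx}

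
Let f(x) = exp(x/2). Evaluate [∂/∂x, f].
\frac{e^{\frac{x}{2}}}{2}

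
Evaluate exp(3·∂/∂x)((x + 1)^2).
x^{2} + 8 x + 16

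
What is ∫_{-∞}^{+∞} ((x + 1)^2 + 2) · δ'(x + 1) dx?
0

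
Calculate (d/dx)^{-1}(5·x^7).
\frac{5 x^{8}}{8}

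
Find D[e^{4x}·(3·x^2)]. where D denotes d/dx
6 x \left(2 x + 1\right) e^{4 x}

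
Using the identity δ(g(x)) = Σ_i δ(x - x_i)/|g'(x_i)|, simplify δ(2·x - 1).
\frac{\delta(x - 1/2)}{2}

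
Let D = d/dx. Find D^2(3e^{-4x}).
48 e^{- 4 x}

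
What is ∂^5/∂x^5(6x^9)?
90720 x^{4}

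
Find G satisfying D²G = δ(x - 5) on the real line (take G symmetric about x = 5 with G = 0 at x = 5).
\frac{|x - 5|}{2}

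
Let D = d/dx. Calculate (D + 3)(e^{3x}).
6 e^{3 x}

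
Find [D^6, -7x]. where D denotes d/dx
-42D^{5}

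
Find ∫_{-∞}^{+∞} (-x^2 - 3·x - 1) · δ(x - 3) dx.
-19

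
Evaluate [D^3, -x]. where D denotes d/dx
-3D^{2}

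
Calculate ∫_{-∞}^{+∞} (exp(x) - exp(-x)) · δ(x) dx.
0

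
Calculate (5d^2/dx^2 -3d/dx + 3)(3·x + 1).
9 x - 6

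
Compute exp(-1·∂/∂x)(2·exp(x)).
2 e^{x - 1}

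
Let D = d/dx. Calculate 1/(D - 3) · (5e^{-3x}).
- \frac{5 e^{- 3 x}}{6}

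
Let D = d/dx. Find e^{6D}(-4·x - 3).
- 4 x - 27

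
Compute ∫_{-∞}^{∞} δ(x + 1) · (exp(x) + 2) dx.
e^{-1} + 2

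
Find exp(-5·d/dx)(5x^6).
5 x^{6} - 150 x^{5} + 1875 x^{4} - 12500 x^{3} + 46875 x^{2} - 93750 x + 78125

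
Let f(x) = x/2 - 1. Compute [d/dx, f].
\frac{1}{2}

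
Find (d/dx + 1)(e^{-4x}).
- 3 e^{- 4 x}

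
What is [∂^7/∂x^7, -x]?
-7\frac{d^{6}}{dx^{6}}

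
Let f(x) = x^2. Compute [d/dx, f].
2 x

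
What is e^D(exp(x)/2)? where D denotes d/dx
\frac{e^{x + 1}}{2}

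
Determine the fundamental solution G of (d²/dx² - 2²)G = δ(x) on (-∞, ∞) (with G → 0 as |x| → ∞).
-\frac{e^{-2|x|}}{4}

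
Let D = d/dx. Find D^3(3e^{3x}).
81 e^{3 x}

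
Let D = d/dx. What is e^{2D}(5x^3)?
5 x^{3} + 30 x^{2} + 60 x + 40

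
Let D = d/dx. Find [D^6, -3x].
-18D^{5}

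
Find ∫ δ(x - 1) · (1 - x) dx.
0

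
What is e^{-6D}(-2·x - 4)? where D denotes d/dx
8 - 2 x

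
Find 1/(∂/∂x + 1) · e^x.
\frac{e^{x}}{2}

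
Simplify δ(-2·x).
\frac{\delta(x)}{2}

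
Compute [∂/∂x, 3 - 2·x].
-2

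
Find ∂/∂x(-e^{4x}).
- 4 e^{4 x}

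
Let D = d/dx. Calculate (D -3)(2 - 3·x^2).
9 x^{2} - 6 x - 6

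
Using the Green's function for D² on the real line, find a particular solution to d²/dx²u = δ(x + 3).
\frac{|x + 3|}{2}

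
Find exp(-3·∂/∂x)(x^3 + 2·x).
x^{3} - 9 x^{2} + 29 x - 33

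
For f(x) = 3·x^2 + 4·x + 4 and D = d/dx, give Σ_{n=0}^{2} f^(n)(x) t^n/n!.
3 t^{2} + 2 t \left(3 x + 2\right) + 3 x^{2} + 4 x + 4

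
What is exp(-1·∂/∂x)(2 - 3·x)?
5 - 3 x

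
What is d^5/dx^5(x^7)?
2520 x^{2}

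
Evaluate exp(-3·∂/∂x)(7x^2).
7 x^{2} - 42 x + 63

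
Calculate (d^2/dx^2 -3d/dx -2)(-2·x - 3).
4 x + 12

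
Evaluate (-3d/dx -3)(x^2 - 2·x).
6 - 3 x^{2}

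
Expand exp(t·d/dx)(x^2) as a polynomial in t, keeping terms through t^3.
t^{2} + 2 t x + x^{2}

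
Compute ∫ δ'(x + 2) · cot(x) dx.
\frac{1}{\sin^{2}{\left(2 \right)}}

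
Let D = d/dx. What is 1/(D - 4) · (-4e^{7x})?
- \frac{4 e^{7 x}}{3}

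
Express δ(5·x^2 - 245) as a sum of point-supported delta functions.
\frac{\delta(x - 7) + \delta(x + 7)}{70}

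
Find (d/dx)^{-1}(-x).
- \frac{x^{2}}{2}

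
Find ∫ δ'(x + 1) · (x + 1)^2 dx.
0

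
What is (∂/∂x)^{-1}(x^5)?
\frac{x^{6}}{6}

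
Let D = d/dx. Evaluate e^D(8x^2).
8 x^{2} + 16 x + 8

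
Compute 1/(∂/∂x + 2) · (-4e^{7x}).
- \frac{4 e^{7 x}}{9}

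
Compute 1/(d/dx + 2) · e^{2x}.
\frac{e^{2 x}}{4}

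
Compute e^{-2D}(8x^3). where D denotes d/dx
8 x^{3} - 48 x^{2} + 96 x - 64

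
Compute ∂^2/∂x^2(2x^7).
84 x^{5}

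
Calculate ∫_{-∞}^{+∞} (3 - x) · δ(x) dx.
3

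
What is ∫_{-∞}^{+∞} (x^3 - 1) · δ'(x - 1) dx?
-3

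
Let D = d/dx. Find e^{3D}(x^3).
x^{3} + 9 x^{2} + 27 x + 27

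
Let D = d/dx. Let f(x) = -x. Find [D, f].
-1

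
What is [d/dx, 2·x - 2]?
2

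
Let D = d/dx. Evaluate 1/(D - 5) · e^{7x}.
\frac{e^{7 x}}{2}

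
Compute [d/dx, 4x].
4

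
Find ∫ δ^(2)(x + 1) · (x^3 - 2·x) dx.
-6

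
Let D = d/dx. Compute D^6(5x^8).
100800 x^{2}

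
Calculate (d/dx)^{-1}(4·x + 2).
2 x^{2} + 2 x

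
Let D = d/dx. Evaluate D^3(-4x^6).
- 480 x^{3}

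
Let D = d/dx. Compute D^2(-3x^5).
- 60 x^{3}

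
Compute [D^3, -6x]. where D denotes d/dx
-18D^{2}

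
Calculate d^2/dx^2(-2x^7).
- 84 x^{5}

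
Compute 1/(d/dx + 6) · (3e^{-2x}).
\frac{3 e^{- 2 x}}{4}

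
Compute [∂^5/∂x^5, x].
5\frac{d^{4}}{dx^{4}}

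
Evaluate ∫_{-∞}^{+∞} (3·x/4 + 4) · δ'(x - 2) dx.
- \frac{3}{4}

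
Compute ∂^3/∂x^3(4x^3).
24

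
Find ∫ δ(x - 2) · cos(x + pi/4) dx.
\cos{\left(\frac{\pi}{4} + 2 \right)}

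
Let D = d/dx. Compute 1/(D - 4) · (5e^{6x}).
\frac{5 e^{6 x}}{2}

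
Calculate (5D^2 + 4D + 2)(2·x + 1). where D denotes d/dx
4 x + 10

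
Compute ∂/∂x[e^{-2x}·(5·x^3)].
x^{2} \left(15 - 10 x\right) e^{- 2 x}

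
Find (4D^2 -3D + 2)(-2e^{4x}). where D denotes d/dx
- 108 e^{4 x}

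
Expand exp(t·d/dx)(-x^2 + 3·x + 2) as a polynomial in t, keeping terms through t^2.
- t^{2} - t \left(2 x - 3\right) - x^{2} + 3 x + 2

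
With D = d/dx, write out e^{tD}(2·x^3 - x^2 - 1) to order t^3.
2 t^{3} + t^{2} \left(6 x - 1\right) + 2 t x \left(3 x - 1\right) + 2 x^{3} - x^{2} - 1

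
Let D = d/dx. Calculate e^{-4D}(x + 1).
x - 3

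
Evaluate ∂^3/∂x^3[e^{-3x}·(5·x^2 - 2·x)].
9 \left(- 15 x^{2} + 36 x - 16\right) e^{- 3 x}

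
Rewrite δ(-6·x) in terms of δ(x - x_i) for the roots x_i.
\frac{\delta(x)}{6}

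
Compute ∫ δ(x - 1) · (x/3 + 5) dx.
\frac{16}{3}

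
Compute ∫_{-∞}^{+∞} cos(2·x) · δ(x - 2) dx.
\cos{\left(4 \right)}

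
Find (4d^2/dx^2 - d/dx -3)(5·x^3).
15 x \left(- x^{2} - x + 8\right)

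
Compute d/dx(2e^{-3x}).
- 6 e^{- 3 x}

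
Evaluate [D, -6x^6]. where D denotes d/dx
- 36 x^{5}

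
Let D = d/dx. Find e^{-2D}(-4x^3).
- 4 x^{3} + 24 x^{2} - 48 x + 32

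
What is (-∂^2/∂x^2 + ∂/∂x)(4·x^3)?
12 x \left(x - 2\right)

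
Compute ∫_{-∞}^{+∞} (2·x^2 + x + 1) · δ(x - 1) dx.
4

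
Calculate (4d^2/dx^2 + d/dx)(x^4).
4 x^{2} \left(x + 12\right)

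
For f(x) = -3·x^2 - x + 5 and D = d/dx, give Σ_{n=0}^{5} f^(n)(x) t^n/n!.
- 3 t^{2} - t \left(6 x + 1\right) - 3 x^{2} - x + 5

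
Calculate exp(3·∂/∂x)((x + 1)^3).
x^{3} + 12 x^{2} + 48 x + 64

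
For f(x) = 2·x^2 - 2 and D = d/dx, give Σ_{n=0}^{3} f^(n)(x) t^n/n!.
2 t^{2} + 4 t x + 2 x^{2} - 2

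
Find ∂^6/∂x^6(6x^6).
4320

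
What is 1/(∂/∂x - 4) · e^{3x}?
- e^{3 x}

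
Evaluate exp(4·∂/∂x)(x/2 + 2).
\frac{x}{2} + 4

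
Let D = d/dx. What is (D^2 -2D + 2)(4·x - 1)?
8 x - 10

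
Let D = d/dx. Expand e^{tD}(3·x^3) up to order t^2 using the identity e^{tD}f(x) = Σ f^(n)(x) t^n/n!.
3 x \left(3 t^{2} + 3 t x + x^{2}\right)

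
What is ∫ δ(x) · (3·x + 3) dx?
3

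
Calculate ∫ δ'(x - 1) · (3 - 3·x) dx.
3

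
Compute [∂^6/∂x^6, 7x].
42\frac{d^{5}}{dx^{5}}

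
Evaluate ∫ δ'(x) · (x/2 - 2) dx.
- \frac{1}{2}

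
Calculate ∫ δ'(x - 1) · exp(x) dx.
- e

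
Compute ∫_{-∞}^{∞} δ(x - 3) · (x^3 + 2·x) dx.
33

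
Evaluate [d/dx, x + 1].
1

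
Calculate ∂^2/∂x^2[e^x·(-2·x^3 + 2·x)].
2 \left(- x^{3} - 6 x^{2} - 5 x + 2\right) e^{x}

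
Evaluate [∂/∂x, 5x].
5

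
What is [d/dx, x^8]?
8 x^{7}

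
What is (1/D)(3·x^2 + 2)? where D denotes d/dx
x^{3} + 2 x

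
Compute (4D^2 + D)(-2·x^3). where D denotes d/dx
6 x \left(- x - 8\right)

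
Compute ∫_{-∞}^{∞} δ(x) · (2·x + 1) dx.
1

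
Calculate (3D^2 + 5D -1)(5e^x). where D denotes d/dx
35 e^{x}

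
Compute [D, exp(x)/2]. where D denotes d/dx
\frac{e^{x}}{2}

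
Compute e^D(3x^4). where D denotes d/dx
3 x^{4} + 12 x^{3} + 18 x^{2} + 12 x + 3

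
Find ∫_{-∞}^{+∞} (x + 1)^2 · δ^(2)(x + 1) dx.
2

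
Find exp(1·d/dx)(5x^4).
5 x^{4} + 20 x^{3} + 30 x^{2} + 20 x + 5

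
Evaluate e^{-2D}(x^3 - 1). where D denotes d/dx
x^{3} - 6 x^{2} + 12 x - 9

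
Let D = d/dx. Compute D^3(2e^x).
2 e^{x}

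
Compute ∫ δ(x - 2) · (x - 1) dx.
1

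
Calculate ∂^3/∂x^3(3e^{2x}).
24 e^{2 x}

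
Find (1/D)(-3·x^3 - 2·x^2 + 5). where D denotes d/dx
- \frac{3 x^{4}}{4} - \frac{2 x^{3}}{3} + 5 x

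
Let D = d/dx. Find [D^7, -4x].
-28D^{6}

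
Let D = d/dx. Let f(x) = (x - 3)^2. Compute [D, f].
2 x - 6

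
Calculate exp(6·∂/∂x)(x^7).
x^{7} + 42 x^{6} + 756 x^{5} + 7560 x^{4} + 45360 x^{3} + 163296 x^{2} + 326592 x + 279936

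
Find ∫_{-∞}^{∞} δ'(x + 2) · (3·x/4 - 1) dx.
- \frac{3}{4}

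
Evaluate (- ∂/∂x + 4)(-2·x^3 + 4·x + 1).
2 x \left(- 4 x^{2} + 3 x + 8\right)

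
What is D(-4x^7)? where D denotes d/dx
- 28 x^{6}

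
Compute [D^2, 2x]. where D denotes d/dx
4D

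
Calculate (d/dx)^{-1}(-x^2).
- \frac{x^{3}}{3}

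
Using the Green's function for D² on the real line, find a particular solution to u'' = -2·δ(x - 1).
-|x - 1|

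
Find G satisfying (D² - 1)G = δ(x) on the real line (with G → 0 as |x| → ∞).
-\frac{e^{-|x|}}{2}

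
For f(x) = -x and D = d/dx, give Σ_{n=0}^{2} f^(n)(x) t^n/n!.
- t - x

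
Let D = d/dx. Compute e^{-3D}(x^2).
x^{2} - 6 x + 9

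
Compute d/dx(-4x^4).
- 16 x^{3}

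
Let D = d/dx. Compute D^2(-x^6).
- 30 x^{4}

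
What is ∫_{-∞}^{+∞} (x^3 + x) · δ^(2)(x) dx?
0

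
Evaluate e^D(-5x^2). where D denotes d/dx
- 5 x^{2} - 10 x - 5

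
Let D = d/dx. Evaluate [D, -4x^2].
- 8 x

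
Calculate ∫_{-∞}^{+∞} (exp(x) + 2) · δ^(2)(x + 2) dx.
e^{-2}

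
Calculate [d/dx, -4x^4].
- 16 x^{3}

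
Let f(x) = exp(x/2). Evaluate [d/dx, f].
\frac{e^{\frac{x}{2}}}{2}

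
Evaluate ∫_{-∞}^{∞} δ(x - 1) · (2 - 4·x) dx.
-2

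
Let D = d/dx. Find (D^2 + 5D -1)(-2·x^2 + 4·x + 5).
2 x^{2} - 24 x + 11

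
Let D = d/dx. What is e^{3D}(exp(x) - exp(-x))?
2 \sinh{\left(x + 3 \right)}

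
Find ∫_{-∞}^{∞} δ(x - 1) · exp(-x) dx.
e^{-1}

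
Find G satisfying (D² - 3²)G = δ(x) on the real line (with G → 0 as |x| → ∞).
-\frac{e^{-3|x|}}{6}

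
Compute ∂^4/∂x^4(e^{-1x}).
e^{- x}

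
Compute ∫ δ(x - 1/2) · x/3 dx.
\frac{1}{6}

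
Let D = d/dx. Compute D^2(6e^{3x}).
54 e^{3 x}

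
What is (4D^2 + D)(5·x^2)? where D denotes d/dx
10 x + 40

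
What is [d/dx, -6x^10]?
- 60 x^{9}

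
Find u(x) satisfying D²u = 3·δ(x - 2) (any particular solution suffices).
\frac{3|x - 2|}{2}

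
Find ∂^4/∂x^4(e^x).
e^{x}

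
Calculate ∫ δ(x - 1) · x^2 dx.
1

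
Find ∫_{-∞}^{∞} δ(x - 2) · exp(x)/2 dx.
\frac{e^{2}}{2}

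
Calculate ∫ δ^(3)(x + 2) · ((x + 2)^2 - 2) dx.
0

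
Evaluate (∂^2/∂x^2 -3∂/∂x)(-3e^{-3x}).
- 54 e^{- 3 x}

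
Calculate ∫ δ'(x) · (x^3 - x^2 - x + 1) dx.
1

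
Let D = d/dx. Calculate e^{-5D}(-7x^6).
- 7 x^{6} + 210 x^{5} - 2625 x^{4} + 17500 x^{3} - 65625 x^{2} + 131250 x - 109375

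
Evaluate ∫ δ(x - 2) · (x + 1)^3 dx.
27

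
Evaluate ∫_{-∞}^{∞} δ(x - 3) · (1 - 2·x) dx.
-5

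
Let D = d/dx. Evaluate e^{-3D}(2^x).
2^{x - 3}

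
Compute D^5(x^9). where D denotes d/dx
15120 x^{4}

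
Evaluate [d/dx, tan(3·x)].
\frac{3}{\cos^{2}{\left(3 x \right)}}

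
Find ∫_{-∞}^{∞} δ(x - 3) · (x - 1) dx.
2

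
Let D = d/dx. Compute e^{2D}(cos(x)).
\cos{\left(x + 2 \right)}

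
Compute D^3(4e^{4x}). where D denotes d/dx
256 e^{4 x}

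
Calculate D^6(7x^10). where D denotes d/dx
1058400 x^{4}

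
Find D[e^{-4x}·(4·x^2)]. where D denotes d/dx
8 x \left(1 - 2 x\right) e^{- 4 x}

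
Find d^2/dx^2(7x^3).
42 x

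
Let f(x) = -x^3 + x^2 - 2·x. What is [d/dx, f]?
- 3 x^{2} + 2 x - 2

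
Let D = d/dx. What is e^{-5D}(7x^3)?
7 x^{3} - 105 x^{2} + 525 x - 875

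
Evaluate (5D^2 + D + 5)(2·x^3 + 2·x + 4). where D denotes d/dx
10 x^{3} + 6 x^{2} + 70 x + 22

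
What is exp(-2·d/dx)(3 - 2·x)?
7 - 2 x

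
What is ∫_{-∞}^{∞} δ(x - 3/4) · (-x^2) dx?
- \frac{9}{16}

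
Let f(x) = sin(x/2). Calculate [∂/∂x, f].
\frac{\cos{\left(\frac{x}{2} \right)}}{2}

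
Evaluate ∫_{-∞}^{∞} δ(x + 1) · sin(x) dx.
- \sin{\left(1 \right)}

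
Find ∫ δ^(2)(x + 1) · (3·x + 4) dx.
0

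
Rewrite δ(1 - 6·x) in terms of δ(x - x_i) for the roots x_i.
\frac{\delta(x - 1/6)}{6}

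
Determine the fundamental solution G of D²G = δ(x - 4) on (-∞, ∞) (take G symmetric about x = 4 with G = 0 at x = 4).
\frac{|x - 4|}{2}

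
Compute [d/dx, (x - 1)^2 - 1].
2 x - 2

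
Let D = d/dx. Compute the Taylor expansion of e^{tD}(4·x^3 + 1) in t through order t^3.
4 t^{3} + 12 t^{2} x + 12 t x^{2} + 4 x^{3} + 1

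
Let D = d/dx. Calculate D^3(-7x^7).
- 1470 x^{4}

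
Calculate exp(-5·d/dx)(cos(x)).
\cos{\left(x - 5 \right)}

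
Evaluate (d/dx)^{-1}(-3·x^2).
- x^{3}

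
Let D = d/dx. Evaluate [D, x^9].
9 x^{8}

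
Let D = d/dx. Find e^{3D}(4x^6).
4 x^{6} + 72 x^{5} + 540 x^{4} + 2160 x^{3} + 4860 x^{2} + 5832 x + 2916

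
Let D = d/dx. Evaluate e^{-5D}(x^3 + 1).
x^{3} - 15 x^{2} + 75 x - 124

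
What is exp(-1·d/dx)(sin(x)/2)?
\frac{\sin{\left(x - 1 \right)}}{2}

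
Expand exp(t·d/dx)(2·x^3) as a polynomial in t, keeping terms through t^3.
2 t^{3} + 6 t^{2} x + 6 t x^{2} + 2 x^{3}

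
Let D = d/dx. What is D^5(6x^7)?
15120 x^{2}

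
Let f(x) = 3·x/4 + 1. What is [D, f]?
\frac{3}{4}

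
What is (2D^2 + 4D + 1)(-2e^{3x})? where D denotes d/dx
- 62 e^{3 x}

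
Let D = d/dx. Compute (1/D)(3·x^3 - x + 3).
\frac{3 x^{4}}{4} - \frac{x^{2}}{2} + 3 x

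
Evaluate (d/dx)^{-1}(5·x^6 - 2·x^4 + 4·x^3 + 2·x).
\frac{5 x^{7}}{7} - \frac{2 x^{5}}{5} + x^{4} + x^{2}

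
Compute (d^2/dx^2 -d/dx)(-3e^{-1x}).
- 6 e^{- x}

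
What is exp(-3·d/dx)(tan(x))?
\tan{\left(x - 3 \right)}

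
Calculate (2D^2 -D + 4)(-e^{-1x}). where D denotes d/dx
- 7 e^{- x}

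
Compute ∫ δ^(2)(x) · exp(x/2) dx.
\frac{1}{4}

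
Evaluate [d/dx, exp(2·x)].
2 e^{2 x}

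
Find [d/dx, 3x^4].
12 x^{3}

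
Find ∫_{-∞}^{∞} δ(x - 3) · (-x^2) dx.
-9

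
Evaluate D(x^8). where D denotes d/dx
8 x^{7}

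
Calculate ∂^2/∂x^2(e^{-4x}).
16 e^{- 4 x}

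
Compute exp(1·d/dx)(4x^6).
4 x^{6} + 24 x^{5} + 60 x^{4} + 80 x^{3} + 60 x^{2} + 24 x + 4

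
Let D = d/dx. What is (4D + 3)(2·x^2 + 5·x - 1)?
6 x^{2} + 31 x + 17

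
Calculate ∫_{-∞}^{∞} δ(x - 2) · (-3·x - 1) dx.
-7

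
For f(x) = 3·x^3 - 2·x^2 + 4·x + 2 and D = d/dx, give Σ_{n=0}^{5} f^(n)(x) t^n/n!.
3 t^{3} + t^{2} \left(9 x - 2\right) + t \left(9 x^{2} - 4 x + 4\right) + 3 x^{3} - 2 x^{2} + 4 x + 2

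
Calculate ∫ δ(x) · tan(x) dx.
0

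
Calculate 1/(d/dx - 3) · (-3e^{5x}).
- \frac{3 e^{5 x}}{2}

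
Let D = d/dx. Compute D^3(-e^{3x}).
- 27 e^{3 x}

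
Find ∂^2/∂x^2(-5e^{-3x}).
- 45 e^{- 3 x}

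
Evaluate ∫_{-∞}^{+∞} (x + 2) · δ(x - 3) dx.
5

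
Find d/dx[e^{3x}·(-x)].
\left(- 3 x - 1\right) e^{3 x}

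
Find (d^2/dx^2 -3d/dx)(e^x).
- 2 e^{x}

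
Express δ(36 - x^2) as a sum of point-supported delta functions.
\frac{\delta(x - 6) + \delta(x + 6)}{12}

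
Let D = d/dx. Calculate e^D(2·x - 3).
2 x - 1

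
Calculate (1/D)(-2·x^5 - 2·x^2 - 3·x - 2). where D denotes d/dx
- \frac{x^{6}}{3} - \frac{2 x^{3}}{3} - \frac{3 x^{2}}{2} - 2 x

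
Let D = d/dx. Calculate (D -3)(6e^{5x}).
12 e^{5 x}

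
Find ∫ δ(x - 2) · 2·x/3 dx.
\frac{4}{3}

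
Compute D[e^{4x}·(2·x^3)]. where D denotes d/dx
x^{2} \left(8 x + 6\right) e^{4 x}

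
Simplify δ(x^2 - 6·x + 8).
\frac{\delta(x - 2) + \delta(x - 4)}{2}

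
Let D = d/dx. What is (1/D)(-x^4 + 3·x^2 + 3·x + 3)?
- \frac{x^{5}}{5} + x^{3} + \frac{3 x^{2}}{2} + 3 x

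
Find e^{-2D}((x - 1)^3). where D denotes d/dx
x^{3} - 9 x^{2} + 27 x - 27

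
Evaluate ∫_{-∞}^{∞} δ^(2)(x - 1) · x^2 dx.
2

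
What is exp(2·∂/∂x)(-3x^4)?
- 3 x^{4} - 24 x^{3} - 72 x^{2} - 96 x - 48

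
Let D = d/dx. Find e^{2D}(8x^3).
8 x^{3} + 48 x^{2} + 96 x + 64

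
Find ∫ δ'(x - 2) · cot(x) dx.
\frac{1}{\sin^{2}{\left(2 \right)}}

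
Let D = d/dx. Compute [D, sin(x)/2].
\frac{\cos{\left(x \right)}}{2}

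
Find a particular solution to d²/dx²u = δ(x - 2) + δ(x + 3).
\frac{|x - 2|}{2} + \frac{|x + 3|}{2}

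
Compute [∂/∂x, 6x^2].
12 x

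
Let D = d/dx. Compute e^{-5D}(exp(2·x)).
e^{2 x - 10}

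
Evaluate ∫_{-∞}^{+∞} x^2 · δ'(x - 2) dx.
-4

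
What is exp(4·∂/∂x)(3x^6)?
3 x^{6} + 72 x^{5} + 720 x^{4} + 3840 x^{3} + 11520 x^{2} + 18432 x + 12288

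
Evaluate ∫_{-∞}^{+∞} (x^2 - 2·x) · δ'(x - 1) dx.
0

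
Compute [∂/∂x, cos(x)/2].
- \frac{\sin{\left(x \right)}}{2}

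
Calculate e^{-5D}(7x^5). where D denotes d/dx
7 x^{5} - 175 x^{4} + 1750 x^{3} - 8750 x^{2} + 21875 x - 21875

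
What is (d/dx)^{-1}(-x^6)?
- \frac{x^{7}}{7}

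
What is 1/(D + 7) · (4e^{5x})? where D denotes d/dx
\frac{e^{5 x}}{3}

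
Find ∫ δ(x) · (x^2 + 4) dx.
4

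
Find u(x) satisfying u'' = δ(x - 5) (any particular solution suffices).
\frac{|x - 5|}{2}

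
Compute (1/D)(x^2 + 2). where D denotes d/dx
\frac{x^{3}}{3} + 2 x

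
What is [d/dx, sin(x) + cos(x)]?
- \sin{\left(x \right)} + \cos{\left(x \right)}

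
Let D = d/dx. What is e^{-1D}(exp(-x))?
e^{1 - x}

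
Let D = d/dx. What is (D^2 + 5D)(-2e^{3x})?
- 48 e^{3 x}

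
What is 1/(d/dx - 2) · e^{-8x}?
- \frac{e^{- 8 x}}{10}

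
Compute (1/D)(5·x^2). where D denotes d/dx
\frac{5 x^{3}}{3}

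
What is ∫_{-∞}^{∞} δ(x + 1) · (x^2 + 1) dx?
2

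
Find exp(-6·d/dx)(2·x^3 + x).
2 x^{3} - 36 x^{2} + 217 x - 438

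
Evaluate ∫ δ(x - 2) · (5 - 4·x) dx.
-3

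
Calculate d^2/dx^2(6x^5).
120 x^{3}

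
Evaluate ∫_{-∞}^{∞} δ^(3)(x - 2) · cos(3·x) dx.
- 27 \sin{\left(6 \right)}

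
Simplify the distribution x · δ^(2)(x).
-2\delta'(x)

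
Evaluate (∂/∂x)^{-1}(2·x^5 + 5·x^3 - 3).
\frac{x^{6}}{3} + \frac{5 x^{4}}{4} - 3 x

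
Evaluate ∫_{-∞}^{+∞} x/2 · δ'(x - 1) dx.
- \frac{1}{2}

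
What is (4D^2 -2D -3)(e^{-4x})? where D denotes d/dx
69 e^{- 4 x}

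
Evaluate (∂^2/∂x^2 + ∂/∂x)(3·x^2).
6 x + 6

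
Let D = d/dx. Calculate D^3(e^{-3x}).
- 27 e^{- 3 x}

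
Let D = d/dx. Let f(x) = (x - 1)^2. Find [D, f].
2 x - 2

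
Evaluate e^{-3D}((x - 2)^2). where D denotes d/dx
x^{2} - 10 x + 25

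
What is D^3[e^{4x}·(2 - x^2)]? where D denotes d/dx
\left(- 64 x^{2} - 96 x + 104\right) e^{4 x}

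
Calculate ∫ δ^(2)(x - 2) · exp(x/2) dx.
\frac{e}{4}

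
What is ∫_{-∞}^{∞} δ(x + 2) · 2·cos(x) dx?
2 \cos{\left(2 \right)}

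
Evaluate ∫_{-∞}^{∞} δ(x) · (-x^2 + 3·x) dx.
0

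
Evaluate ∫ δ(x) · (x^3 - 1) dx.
-1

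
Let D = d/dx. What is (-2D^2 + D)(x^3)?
3 x \left(x - 4\right)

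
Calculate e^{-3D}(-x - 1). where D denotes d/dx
2 - x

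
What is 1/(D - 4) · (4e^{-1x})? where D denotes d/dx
- \frac{4 e^{- x}}{5}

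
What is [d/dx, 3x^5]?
15 x^{4}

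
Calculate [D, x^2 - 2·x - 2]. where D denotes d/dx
2 x - 2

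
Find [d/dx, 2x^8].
16 x^{7}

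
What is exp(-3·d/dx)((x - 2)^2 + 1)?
x^{2} - 10 x + 26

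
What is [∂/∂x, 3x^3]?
9 x^{2}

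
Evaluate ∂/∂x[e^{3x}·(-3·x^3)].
9 x^{2} \left(- x - 1\right) e^{3 x}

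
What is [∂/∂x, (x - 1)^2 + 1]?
2 x - 2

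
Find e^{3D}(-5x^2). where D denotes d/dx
- 5 x^{2} - 30 x - 45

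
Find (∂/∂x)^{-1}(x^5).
\frac{x^{6}}{6}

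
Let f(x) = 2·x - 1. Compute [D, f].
2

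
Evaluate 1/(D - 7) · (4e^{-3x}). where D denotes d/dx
- \frac{2 e^{- 3 x}}{5}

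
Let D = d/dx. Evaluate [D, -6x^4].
- 24 x^{3}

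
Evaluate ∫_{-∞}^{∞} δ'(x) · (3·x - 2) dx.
-3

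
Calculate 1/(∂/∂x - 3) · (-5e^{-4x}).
\frac{5 e^{- 4 x}}{7}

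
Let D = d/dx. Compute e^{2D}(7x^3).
7 x^{3} + 42 x^{2} + 84 x + 56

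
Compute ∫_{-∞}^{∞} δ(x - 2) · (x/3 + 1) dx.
\frac{5}{3}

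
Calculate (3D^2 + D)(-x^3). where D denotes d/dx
3 x \left(- x - 6\right)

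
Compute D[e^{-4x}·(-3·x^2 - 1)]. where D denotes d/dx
2 \left(6 x^{2} - 3 x + 2\right) e^{- 4 x}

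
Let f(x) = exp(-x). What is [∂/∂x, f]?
- e^{- x}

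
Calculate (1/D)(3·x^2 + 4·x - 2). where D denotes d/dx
x^{3} + 2 x^{2} - 2 x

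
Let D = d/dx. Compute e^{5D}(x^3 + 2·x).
x^{3} + 15 x^{2} + 77 x + 135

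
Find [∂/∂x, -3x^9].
- 27 x^{8}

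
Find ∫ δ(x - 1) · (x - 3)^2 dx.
4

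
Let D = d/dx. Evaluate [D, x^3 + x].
3 x^{2} + 1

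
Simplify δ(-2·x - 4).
\frac{\delta(x + 2)}{2}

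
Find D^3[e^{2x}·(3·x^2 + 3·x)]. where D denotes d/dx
24 \left(x^{2} + 4 x + 3\right) e^{2 x}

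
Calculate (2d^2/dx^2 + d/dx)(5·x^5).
25 x^{3} \left(x + 8\right)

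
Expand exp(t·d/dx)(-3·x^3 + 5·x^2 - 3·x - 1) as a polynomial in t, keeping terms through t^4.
- 3 t^{3} - t^{2} \left(9 x - 5\right) - t \left(9 x^{2} - 10 x + 3\right) - 3 x^{3} + 5 x^{2} - 3 x - 1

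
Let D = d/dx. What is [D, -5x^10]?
- 50 x^{9}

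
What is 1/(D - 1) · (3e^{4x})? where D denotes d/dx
e^{4 x}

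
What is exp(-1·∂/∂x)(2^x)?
2^{x - 1}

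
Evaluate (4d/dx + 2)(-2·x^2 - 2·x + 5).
- 4 x^{2} - 20 x + 2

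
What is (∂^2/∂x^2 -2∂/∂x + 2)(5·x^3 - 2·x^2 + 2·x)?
10 x^{3} - 34 x^{2} + 42 x - 8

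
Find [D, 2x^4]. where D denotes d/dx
8 x^{3}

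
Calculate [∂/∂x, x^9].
9 x^{8}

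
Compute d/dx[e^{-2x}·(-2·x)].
2 \left(2 x - 1\right) e^{- 2 x}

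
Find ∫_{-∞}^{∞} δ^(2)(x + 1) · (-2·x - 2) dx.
0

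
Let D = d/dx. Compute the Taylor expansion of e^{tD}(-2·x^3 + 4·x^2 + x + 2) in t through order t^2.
t^{2} \left(4 - 6 x\right) + t \left(- 6 x^{2} + 8 x + 1\right) - 2 x^{3} + 4 x^{2} + x + 2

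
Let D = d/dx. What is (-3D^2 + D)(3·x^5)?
15 x^{3} \left(x - 12\right)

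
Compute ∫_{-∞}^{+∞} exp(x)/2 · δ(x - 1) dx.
\frac{e}{2}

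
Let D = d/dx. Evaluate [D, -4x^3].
- 12 x^{2}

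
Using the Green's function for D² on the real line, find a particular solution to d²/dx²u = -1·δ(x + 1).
-\frac{|x + 1|}{2}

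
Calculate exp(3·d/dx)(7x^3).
7 x^{3} + 63 x^{2} + 189 x + 189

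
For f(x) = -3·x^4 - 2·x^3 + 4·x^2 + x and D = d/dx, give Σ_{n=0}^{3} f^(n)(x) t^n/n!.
t^{3} \left(- 12 x - 2\right) + t^{2} \left(- 18 x^{2} - 6 x + 4\right) - t \left(12 x^{3} + 6 x^{2} - 8 x - 1\right) - 3 x^{4} - 2 x^{3} + 4 x^{2} + x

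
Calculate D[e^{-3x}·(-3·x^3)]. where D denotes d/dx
9 x^{2} \left(x - 1\right) e^{- 3 x}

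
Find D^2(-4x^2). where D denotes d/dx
-8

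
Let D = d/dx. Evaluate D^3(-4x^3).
-24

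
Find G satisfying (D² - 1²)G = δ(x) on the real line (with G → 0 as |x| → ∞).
-\frac{e^{-|x|}}{2}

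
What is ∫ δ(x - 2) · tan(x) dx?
\tan{\left(2 \right)}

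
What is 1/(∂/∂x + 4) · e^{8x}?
\frac{e^{8 x}}{12}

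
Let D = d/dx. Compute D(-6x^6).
- 36 x^{5}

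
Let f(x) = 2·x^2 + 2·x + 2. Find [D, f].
4 x + 2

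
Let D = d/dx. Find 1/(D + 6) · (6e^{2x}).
\frac{3 e^{2 x}}{4}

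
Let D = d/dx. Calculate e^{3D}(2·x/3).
\frac{2 x}{3} + 2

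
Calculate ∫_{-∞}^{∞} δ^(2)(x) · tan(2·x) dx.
0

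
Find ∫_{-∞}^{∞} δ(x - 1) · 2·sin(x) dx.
2 \sin{\left(1 \right)}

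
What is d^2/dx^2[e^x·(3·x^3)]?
3 x \left(x^{2} + 6 x + 6\right) e^{x}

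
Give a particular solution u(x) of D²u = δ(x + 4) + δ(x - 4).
\frac{|x + 4|}{2} + \frac{|x - 4|}{2}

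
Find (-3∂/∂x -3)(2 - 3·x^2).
9 x^{2} + 18 x - 6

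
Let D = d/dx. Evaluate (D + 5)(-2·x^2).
2 x \left(- 5 x - 2\right)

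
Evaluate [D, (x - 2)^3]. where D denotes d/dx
3 \left(x - 2\right)^{2}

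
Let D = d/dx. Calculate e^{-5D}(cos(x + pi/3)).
\cos{\left(x - 5 + \frac{\pi}{3} \right)}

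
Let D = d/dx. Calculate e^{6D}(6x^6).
6 x^{6} + 216 x^{5} + 3240 x^{4} + 25920 x^{3} + 116640 x^{2} + 279936 x + 279936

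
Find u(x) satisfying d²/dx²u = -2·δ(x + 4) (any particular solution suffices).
-|x + 4|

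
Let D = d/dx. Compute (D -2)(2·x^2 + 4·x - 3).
- 4 x^{2} - 4 x + 10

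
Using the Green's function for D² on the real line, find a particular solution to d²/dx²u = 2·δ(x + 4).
|x + 4|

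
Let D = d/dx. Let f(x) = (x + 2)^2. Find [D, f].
2 x + 4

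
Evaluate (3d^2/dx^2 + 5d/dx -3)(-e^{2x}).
- 19 e^{2 x}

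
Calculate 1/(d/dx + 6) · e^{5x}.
\frac{e^{5 x}}{11}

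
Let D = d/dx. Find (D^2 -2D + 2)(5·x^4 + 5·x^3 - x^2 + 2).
10 x^{4} - 30 x^{3} + 28 x^{2} + 34 x + 2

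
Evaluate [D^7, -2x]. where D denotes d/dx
-14D^{6}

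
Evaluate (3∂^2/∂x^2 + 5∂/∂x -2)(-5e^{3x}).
- 200 e^{3 x}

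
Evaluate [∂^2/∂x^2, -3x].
-6\frac{d}{dx}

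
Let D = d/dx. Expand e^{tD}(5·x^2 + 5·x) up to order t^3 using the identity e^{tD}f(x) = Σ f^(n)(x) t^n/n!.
5 t^{2} + 5 t \left(2 x + 1\right) + 5 x^{2} + 5 x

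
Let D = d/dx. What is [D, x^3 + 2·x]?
3 x^{2} + 2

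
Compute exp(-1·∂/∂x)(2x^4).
2 x^{4} - 8 x^{3} + 12 x^{2} - 8 x + 2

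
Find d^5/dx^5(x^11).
55440 x^{6}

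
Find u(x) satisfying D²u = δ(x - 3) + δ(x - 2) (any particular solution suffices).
\frac{|x - 3|}{2} + \frac{|x - 2|}{2}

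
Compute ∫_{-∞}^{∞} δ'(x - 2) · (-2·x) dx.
2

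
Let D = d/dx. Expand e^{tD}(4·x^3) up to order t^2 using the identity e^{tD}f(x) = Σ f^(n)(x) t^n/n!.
4 x \left(3 t^{2} + 3 t x + x^{2}\right)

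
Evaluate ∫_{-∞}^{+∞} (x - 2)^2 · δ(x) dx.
4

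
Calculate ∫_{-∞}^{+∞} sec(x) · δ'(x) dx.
0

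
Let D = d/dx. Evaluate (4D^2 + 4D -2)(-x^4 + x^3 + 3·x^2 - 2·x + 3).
2 x^{4} - 18 x^{3} - 42 x^{2} + 52 x + 10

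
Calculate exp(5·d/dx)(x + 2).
x + 7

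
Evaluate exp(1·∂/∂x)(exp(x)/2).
\frac{e^{x + 1}}{2}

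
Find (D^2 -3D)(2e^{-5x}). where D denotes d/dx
80 e^{- 5 x}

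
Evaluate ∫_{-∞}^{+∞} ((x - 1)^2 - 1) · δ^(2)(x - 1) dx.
2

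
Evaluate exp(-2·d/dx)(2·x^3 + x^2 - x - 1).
2 x^{3} - 11 x^{2} + 19 x - 11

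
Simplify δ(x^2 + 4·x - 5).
\frac{\delta(x + 5) + \delta(x - 1)}{6}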